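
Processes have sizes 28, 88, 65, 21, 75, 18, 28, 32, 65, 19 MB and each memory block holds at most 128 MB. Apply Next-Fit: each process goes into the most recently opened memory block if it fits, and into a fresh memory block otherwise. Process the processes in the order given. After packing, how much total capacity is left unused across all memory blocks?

memory block 1: place 28 MB, 100 MB left
memory block 1: place 88 MB, 12 MB left
memory block 2: place 65 MB, 63 MB left
memory block 2: place 21 MB, 42 MB left
memory block 3: place 75 MB, 53 MB left
memory block 3: place 18 MB, 35 MB left
memory block 3: place 28 MB, 7 MB left
memory block 4: place 32 MB, 96 MB left
memory block 4: place 65 MB, 31 MB left
memory block 4: place 19 MB, 12 MB left
4 memory blocks × 128 MB = 512 MB; used 439 MB; unused 73 MB.

73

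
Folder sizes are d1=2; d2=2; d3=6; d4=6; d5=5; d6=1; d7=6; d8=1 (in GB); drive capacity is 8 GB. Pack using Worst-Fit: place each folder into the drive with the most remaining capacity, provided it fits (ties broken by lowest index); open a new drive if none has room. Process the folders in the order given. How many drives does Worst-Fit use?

d1 (2 GB) → drive 1 (remaining 6 GB)
d2 (2 GB) → drive 1 (remaining 4 GB)
d3 (6 GB) → drive 2 (remaining 2 GB)
d4 (6 GB) → drive 3 (remaining 2 GB)
d5 (5 GB) → drive 4 (remaining 3 GB)
d6 (1 GB) → drive 1 (remaining 3 GB)
d7 (6 GB) → drive 5 (remaining 2 GB)
d8 (1 GB) → drive 1 (remaining 2 GB)
Final drives: [2,2,1,1] [6] [6] [5] [6].

5 drives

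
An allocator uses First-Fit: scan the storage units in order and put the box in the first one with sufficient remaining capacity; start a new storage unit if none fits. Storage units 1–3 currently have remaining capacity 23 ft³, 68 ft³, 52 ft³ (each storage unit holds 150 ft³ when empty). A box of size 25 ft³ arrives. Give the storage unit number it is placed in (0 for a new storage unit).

2

Storage units with room: storage unit 2 (68 ft³), storage unit 3 (52 ft³).
The first with room is storage unit 2.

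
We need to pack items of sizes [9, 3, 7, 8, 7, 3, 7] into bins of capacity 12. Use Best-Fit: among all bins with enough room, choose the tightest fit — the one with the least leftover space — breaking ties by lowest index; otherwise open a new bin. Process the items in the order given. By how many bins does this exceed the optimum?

0

Best-Fit: [9,3] [7] [8,3] [7] [7] → 5 bins.
5 items exceed 6 (half the capacity), and no two of those can share a bin, so at least 5 bins are needed.
So 5 is already optimal.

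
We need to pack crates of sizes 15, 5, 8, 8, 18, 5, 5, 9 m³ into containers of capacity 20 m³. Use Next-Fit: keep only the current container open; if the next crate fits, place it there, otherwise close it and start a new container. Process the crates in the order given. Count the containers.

4

15 m³ → container 1 (remaining 5 m³)
5 m³ → container 1 (remaining 0 m³)
8 m³ → container 2 (remaining 12 m³)
8 m³ → container 2 (remaining 4 m³)
18 m³ → container 3 (remaining 2 m³)
5 m³ → container 4 (remaining 15 m³)
5 m³ → container 4 (remaining 10 m³)
9 m³ → container 4 (remaining 1 m³)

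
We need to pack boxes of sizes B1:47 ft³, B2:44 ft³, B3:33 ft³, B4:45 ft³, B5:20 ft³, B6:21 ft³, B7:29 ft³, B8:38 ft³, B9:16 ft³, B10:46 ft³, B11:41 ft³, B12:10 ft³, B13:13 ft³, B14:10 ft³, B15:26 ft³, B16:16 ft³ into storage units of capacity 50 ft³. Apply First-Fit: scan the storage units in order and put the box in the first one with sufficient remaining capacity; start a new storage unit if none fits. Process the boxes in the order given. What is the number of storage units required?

Put B1 (47 ft³) in storage unit 1; 3 ft³ remain.
Put B2 (44 ft³) in storage unit 2; 6 ft³ remain.
Put B3 (33 ft³) in storage unit 3; 17 ft³ remain.
Put B4 (45 ft³) in storage unit 4; 5 ft³ remain.
Put B5 (20 ft³) in storage unit 5; 30 ft³ remain.
Put B6 (21 ft³) in storage unit 5; 9 ft³ remain.
Put B7 (29 ft³) in storage unit 6; 21 ft³ remain.
Put B8 (38 ft³) in storage unit 7; 12 ft³ remain.
Put B9 (16 ft³) in storage unit 3; 1 ft³ remain.
Put B10 (46 ft³) in storage unit 8; 4 ft³ remain.
Put B11 (41 ft³) in storage unit 9; 9 ft³ remain.
Put B12 (10 ft³) in storage unit 6; 11 ft³ remain.
Put B13 (13 ft³) in storage unit 10; 37 ft³ remain.
Put B14 (10 ft³) in storage unit 6; 1 ft³ remain.
Put B15 (26 ft³) in storage unit 10; 11 ft³ remain.
Put B16 (16 ft³) in storage unit 11; 34 ft³ remain.
Final storage units: [47] [44] [33,16] [45] [20,21] [29,10,10] [38] [46] [41] [13,26] [16].

11 storage units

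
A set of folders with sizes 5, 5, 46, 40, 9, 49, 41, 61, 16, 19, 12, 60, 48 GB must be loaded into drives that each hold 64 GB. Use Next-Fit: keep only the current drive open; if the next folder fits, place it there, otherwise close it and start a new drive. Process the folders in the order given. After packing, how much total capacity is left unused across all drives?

Put 5 GB in drive 1; 59 GB remain.
Put 5 GB in drive 1; 54 GB remain.
Put 46 GB in drive 1; 8 GB remain.
Put 40 GB in drive 2; 24 GB remain.
Put 9 GB in drive 2; 15 GB remain.
Put 49 GB in drive 3; 15 GB remain.
Put 41 GB in drive 4; 23 GB remain.
Put 61 GB in drive 5; 3 GB remain.
Put 16 GB in drive 6; 48 GB remain.
Put 19 GB in drive 6; 29 GB remain.
Put 12 GB in drive 6; 17 GB remain.
Put 60 GB in drive 7; 4 GB remain.
Put 48 GB in drive 8; 16 GB remain.
8 drives × 64 GB = 512 GB; used 411 GB; unused 101 GB.

101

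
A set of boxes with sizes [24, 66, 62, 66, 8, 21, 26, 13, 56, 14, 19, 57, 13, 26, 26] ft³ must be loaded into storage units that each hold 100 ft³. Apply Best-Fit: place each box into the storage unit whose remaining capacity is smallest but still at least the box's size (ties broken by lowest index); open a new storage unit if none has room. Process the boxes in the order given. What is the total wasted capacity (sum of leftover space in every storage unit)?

103

24 ft³ → storage unit 1 (remaining 76 ft³)
66 ft³ → storage unit 1 (remaining 10 ft³)
62 ft³ → storage unit 2 (remaining 38 ft³)
66 ft³ → storage unit 3 (remaining 34 ft³)
8 ft³ → storage unit 1 (remaining 2 ft³)
21 ft³ → storage unit 3 (remaining 13 ft³)
26 ft³ → storage unit 2 (remaining 12 ft³)
13 ft³ → storage unit 3 (remaining 0 ft³)
56 ft³ → storage unit 4 (remaining 44 ft³)
14 ft³ → storage unit 4 (remaining 30 ft³)
19 ft³ → storage unit 4 (remaining 11 ft³)
57 ft³ → storage unit 5 (remaining 43 ft³)
13 ft³ → storage unit 5 (remaining 30 ft³)
26 ft³ → storage unit 5 (remaining 4 ft³)
26 ft³ → storage unit 6 (remaining 74 ft³)
6 storage units × 100 ft³ = 600 ft³; used 497 ft³; unused 103 ft³.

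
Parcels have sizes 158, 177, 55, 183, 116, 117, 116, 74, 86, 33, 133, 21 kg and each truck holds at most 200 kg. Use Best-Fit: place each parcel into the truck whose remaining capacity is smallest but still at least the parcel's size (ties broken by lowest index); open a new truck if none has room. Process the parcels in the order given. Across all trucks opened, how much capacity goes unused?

Put 158 kg in truck 1; 42 kg remain.
Put 177 kg in truck 2; 23 kg remain.
Put 55 kg in truck 3; 145 kg remain.
Put 183 kg in truck 4; 17 kg remain.
Put 116 kg in truck 3; 29 kg remain.
Put 117 kg in truck 5; 83 kg remain.
Put 116 kg in truck 6; 84 kg remain.
Put 74 kg in truck 5; 9 kg remain.
Put 86 kg in truck 7; 114 kg remain.
Put 33 kg in truck 1; 9 kg remain.
Put 133 kg in truck 8; 67 kg remain.
Put 21 kg in truck 2; 2 kg remain.
8 trucks × 200 kg = 1600 kg; used 1269 kg; unused 331 kg.

331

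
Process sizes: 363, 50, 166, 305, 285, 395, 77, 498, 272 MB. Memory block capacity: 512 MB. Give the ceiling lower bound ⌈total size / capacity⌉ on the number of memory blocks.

Total size = 363 + 50 + 166 + 305 + 285 + 395 + 77 + 498 + 272 = 2411 MB.
⌈2411 / 512⌉ = 5.

5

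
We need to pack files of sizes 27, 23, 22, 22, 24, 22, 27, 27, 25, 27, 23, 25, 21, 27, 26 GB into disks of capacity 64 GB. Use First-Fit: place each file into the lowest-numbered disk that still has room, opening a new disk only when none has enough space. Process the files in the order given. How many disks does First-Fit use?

8

disk 1: place 27 GB, 37 GB left
disk 1: place 23 GB, 14 GB left
disk 2: place 22 GB, 42 GB left
disk 2: place 22 GB, 20 GB left
disk 3: place 24 GB, 40 GB left
disk 3: place 22 GB, 18 GB left
disk 4: place 27 GB, 37 GB left
disk 4: place 27 GB, 10 GB left
disk 5: place 25 GB, 39 GB left
disk 5: place 27 GB, 12 GB left
disk 6: place 23 GB, 41 GB left
disk 6: place 25 GB, 16 GB left
disk 7: place 21 GB, 43 GB left
disk 7: place 27 GB, 16 GB left
disk 8: place 26 GB, 38 GB left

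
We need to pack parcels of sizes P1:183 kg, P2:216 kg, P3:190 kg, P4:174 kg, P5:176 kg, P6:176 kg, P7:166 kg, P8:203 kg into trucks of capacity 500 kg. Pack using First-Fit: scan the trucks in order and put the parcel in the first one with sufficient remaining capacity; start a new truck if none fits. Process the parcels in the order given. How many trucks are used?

P1 (183 kg) → truck 1 (remaining 317 kg)
P2 (216 kg) → truck 1 (remaining 101 kg)
P3 (190 kg) → truck 2 (remaining 310 kg)
P4 (174 kg) → truck 2 (remaining 136 kg)
P5 (176 kg) → truck 3 (remaining 324 kg)
P6 (176 kg) → truck 3 (remaining 148 kg)
P7 (166 kg) → truck 4 (remaining 334 kg)
P8 (203 kg) → truck 4 (remaining 131 kg)
Final trucks: [183,216] [190,174] [176,176] [166,203].

4 trucks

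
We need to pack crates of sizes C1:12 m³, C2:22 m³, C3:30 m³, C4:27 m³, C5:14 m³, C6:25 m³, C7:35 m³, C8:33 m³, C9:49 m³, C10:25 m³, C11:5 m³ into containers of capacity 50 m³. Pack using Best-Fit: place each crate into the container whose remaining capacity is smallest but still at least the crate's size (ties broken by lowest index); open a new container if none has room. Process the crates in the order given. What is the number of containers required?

container 1: place C1 (12 m³), 38 m³ left
container 1: place C2 (22 m³), 16 m³ left
container 2: place C3 (30 m³), 20 m³ left
container 3: place C4 (27 m³), 23 m³ left
container 1: place C5 (14 m³), 2 m³ left
container 4: place C6 (25 m³), 25 m³ left
container 5: place C7 (35 m³), 15 m³ left
container 6: place C8 (33 m³), 17 m³ left
container 7: place C9 (49 m³), 1 m³ left
container 4: place C10 (25 m³), 0 m³ left
container 5: place C11 (5 m³), 10 m³ left
Final containers: [12,22,14] [30] [27] [25,25] [35,5] [33] [49].

7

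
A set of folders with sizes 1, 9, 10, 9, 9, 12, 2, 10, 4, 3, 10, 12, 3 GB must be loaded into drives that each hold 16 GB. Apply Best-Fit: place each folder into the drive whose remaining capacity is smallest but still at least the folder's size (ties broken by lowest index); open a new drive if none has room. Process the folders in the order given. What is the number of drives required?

8

drive 1: place 1 GB, 15 GB left
drive 1: place 9 GB, 6 GB left
drive 2: place 10 GB, 6 GB left
drive 3: place 9 GB, 7 GB left
drive 4: place 9 GB, 7 GB left
drive 5: place 12 GB, 4 GB left
drive 5: place 2 GB, 2 GB left
drive 6: place 10 GB, 6 GB left
drive 1: place 4 GB, 2 GB left
drive 2: place 3 GB, 3 GB left
drive 7: place 10 GB, 6 GB left
drive 8: place 12 GB, 4 GB left
drive 2: place 3 GB, 0 GB left
Final drives: [1,9,4] [10,3,3] [9] [9] [12,2] [10] [10] [12].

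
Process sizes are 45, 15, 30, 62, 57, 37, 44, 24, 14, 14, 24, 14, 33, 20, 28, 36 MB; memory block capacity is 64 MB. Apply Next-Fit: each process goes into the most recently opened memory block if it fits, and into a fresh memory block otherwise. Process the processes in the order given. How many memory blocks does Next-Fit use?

memory block 1: place 45 MB, 19 MB left
memory block 1: place 15 MB, 4 MB left
memory block 2: place 30 MB, 34 MB left
memory block 3: place 62 MB, 2 MB left
memory block 4: place 57 MB, 7 MB left
memory block 5: place 37 MB, 27 MB left
memory block 6: place 44 MB, 20 MB left
memory block 7: place 24 MB, 40 MB left
memory block 7: place 14 MB, 26 MB left
memory block 7: place 14 MB, 12 MB left
memory block 8: place 24 MB, 40 MB left
memory block 8: place 14 MB, 26 MB left
memory block 9: place 33 MB, 31 MB left
memory block 9: place 20 MB, 11 MB left
memory block 10: place 28 MB, 36 MB left
memory block 10: place 36 MB, 0 MB left
Final memory blocks: [45,15] [30] [62] [57] [37] [44] [24,14,14] [24,14] [33,20] [28,36].

10 memory blocks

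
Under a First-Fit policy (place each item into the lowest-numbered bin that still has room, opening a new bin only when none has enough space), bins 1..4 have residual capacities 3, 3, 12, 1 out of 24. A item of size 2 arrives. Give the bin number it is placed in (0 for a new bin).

1

Bins with room: bin 1 (3), bin 2 (3), bin 3 (12).
The first with room is bin 1.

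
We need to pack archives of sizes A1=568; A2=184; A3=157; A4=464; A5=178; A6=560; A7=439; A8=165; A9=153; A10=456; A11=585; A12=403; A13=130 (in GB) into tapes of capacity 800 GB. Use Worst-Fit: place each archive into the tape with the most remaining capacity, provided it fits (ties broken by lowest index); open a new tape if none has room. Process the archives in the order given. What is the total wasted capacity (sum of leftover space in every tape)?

1158

A1 (568 GB) → tape 1 (remaining 232 GB)
A2 (184 GB) → tape 1 (remaining 48 GB)
A3 (157 GB) → tape 2 (remaining 643 GB)
A4 (464 GB) → tape 2 (remaining 179 GB)
A5 (178 GB) → tape 2 (remaining 1 GB)
A6 (560 GB) → tape 3 (remaining 240 GB)
A7 (439 GB) → tape 4 (remaining 361 GB)
A8 (165 GB) → tape 4 (remaining 196 GB)
A9 (153 GB) → tape 3 (remaining 87 GB)
A10 (456 GB) → tape 5 (remaining 344 GB)
A11 (585 GB) → tape 6 (remaining 215 GB)
A12 (403 GB) → tape 7 (remaining 397 GB)
A13 (130 GB) → tape 7 (remaining 267 GB)
7 tapes × 800 GB = 5600 GB; used 4442 GB; unused 1158 GB.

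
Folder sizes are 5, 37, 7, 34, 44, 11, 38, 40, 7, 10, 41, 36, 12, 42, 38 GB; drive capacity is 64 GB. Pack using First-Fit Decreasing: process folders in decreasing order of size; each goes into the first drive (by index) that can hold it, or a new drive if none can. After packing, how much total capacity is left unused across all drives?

Sorted descending: 44, 42, 41, 40, 38, 38, 37, 36, 34, 12, 11, 10, 7, 7, 5.
44 GB → drive 1 (remaining 20 GB)
42 GB → drive 2 (remaining 22 GB)
41 GB → drive 3 (remaining 23 GB)
40 GB → drive 4 (remaining 24 GB)
38 GB → drive 5 (remaining 26 GB)
38 GB → drive 6 (remaining 26 GB)
37 GB → drive 7 (remaining 27 GB)
36 GB → drive 8 (remaining 28 GB)
34 GB → drive 9 (remaining 30 GB)
12 GB → drive 1 (remaining 8 GB)
11 GB → drive 2 (remaining 11 GB)
10 GB → drive 2 (remaining 1 GB)
7 GB → drive 1 (remaining 1 GB)
7 GB → drive 3 (remaining 16 GB)
5 GB → drive 3 (remaining 11 GB)
9 drives × 64 GB = 576 GB; used 402 GB; unused 174 GB.

174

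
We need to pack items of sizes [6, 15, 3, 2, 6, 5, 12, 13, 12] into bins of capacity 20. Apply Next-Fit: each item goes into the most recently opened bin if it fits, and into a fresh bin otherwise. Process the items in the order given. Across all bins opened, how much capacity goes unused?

46

bin 1: place 6, 14 left
bin 2: place 15, 5 left
bin 2: place 3, 2 left
bin 2: place 2, 0 left
bin 3: place 6, 14 left
bin 3: place 5, 9 left
bin 4: place 12, 8 left
bin 5: place 13, 7 left
bin 6: place 12, 8 left
6 bins × 20 = 120; used 74; unused 46.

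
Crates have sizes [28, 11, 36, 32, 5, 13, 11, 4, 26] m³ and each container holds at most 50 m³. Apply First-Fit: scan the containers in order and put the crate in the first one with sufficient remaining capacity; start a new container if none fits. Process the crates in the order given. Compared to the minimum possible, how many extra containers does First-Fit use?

0

First-Fit: [28,11,5,4] [36,13] [32,11] [26] → 4 containers.
Total size 166 m³; any packing needs at least ⌈166/50⌉ = 4 containers.
So 4 is already optimal.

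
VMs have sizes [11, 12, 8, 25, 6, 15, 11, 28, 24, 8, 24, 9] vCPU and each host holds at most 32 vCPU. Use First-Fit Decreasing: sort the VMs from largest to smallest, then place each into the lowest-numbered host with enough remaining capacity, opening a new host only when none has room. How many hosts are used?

6

Sorted descending: 28, 25, 24, 24, 15, 12, 11, 11, 9, 8, 8, 6.
Put 28 vCPU in host 1; 4 vCPU remain.
Put 25 vCPU in host 2; 7 vCPU remain.
Put 24 vCPU in host 3; 8 vCPU remain.
Put 24 vCPU in host 4; 8 vCPU remain.
Put 15 vCPU in host 5; 17 vCPU remain.
Put 12 vCPU in host 5; 5 vCPU remain.
Put 11 vCPU in host 6; 21 vCPU remain.
Put 11 vCPU in host 6; 10 vCPU remain.
Put 9 vCPU in host 6; 1 vCPU remain.
Put 8 vCPU in host 3; 0 vCPU remain.
Put 8 vCPU in host 4; 0 vCPU remain.
Put 6 vCPU in host 2; 1 vCPU remain.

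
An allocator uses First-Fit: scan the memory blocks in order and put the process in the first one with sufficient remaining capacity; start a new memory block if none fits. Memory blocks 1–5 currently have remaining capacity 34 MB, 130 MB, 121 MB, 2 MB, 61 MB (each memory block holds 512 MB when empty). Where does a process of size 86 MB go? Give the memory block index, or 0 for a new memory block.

Memory blocks with room: memory block 2 (130 MB), memory block 3 (121 MB).
The first with room is memory block 2.

2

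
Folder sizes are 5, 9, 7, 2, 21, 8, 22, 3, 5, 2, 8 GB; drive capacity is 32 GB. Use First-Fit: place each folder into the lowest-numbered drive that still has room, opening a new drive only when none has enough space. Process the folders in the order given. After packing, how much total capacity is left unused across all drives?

Put 5 GB in drive 1; 27 GB remain.
Put 9 GB in drive 1; 18 GB remain.
Put 7 GB in drive 1; 11 GB remain.
Put 2 GB in drive 1; 9 GB remain.
Put 21 GB in drive 2; 11 GB remain.
Put 8 GB in drive 1; 1 GB remain.
Put 22 GB in drive 3; 10 GB remain.
Put 3 GB in drive 2; 8 GB remain.
Put 5 GB in drive 2; 3 GB remain.
Put 2 GB in drive 2; 1 GB remain.
Put 8 GB in drive 3; 2 GB remain.
3 drives × 32 GB = 96 GB; used 92 GB; unused 4 GB.

4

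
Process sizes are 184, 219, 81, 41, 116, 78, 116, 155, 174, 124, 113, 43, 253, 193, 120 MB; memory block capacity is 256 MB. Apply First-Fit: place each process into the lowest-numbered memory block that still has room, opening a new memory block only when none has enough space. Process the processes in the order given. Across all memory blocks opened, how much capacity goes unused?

184 MB → memory block 1 (remaining 72 MB)
219 MB → memory block 2 (remaining 37 MB)
81 MB → memory block 3 (remaining 175 MB)
41 MB → memory block 1 (remaining 31 MB)
116 MB → memory block 3 (remaining 59 MB)
78 MB → memory block 4 (remaining 178 MB)
116 MB → memory block 4 (remaining 62 MB)
155 MB → memory block 5 (remaining 101 MB)
174 MB → memory block 6 (remaining 82 MB)
124 MB → memory block 7 (remaining 132 MB)
113 MB → memory block 7 (remaining 19 MB)
43 MB → memory block 3 (remaining 16 MB)
253 MB → memory block 8 (remaining 3 MB)
193 MB → memory block 9 (remaining 63 MB)
120 MB → memory block 10 (remaining 136 MB)
10 memory blocks × 256 MB = 2560 MB; used 2010 MB; unused 550 MB.

550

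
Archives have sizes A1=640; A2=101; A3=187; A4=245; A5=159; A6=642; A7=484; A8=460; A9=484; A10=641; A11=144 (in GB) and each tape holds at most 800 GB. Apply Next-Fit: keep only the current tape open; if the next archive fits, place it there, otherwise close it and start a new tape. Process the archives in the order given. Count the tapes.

A1 (640 GB) → tape 1 (remaining 160 GB)
A2 (101 GB) → tape 1 (remaining 59 GB)
A3 (187 GB) → tape 2 (remaining 613 GB)
A4 (245 GB) → tape 2 (remaining 368 GB)
A5 (159 GB) → tape 2 (remaining 209 GB)
A6 (642 GB) → tape 3 (remaining 158 GB)
A7 (484 GB) → tape 4 (remaining 316 GB)
A8 (460 GB) → tape 5 (remaining 340 GB)
A9 (484 GB) → tape 6 (remaining 316 GB)
A10 (641 GB) → tape 7 (remaining 159 GB)
A11 (144 GB) → tape 7 (remaining 15 GB)

7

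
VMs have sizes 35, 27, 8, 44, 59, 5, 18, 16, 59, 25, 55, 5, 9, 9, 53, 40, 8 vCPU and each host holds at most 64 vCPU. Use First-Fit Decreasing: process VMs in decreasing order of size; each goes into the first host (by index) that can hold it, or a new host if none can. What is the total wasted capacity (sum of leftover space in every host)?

Sorted descending: 59, 59, 55, 53, 44, 40, 35, 27, 25, 18, 16, 9, 9, 8, 8, 5, 5.
59 vCPU → host 1 (remaining 5 vCPU)
59 vCPU → host 2 (remaining 5 vCPU)
55 vCPU → host 3 (remaining 9 vCPU)
53 vCPU → host 4 (remaining 11 vCPU)
44 vCPU → host 5 (remaining 20 vCPU)
40 vCPU → host 6 (remaining 24 vCPU)
35 vCPU → host 7 (remaining 29 vCPU)
27 vCPU → host 7 (remaining 2 vCPU)
25 vCPU → host 8 (remaining 39 vCPU)
18 vCPU → host 5 (remaining 2 vCPU)
16 vCPU → host 6 (remaining 8 vCPU)
9 vCPU → host 3 (remaining 0 vCPU)
9 vCPU → host 4 (remaining 2 vCPU)
8 vCPU → host 6 (remaining 0 vCPU)
8 vCPU → host 8 (remaining 31 vCPU)
5 vCPU → host 1 (remaining 0 vCPU)
5 vCPU → host 2 (remaining 0 vCPU)
8 hosts × 64 vCPU = 512 vCPU; used 475 vCPU; unused 37 vCPU.

37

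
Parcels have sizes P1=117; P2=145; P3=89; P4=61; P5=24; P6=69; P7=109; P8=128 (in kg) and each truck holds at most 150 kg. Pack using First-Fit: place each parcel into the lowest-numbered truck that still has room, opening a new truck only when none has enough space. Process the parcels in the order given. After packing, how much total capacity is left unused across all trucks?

truck 1: place P1 (117 kg), 33 kg left
truck 2: place P2 (145 kg), 5 kg left
truck 3: place P3 (89 kg), 61 kg left
truck 3: place P4 (61 kg), 0 kg left
truck 1: place P5 (24 kg), 9 kg left
truck 4: place P6 (69 kg), 81 kg left
truck 5: place P7 (109 kg), 41 kg left
truck 6: place P8 (128 kg), 22 kg left
6 trucks × 150 kg = 900 kg; used 742 kg; unused 158 kg.

158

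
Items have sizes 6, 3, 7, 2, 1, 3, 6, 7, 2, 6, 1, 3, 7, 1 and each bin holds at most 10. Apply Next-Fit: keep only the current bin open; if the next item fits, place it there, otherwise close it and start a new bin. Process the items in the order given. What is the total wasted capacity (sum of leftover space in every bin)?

bin 1: place 6, 4 left
bin 1: place 3, 1 left
bin 2: place 7, 3 left
bin 2: place 2, 1 left
bin 2: place 1, 0 left
bin 3: place 3, 7 left
bin 3: place 6, 1 left
bin 4: place 7, 3 left
bin 4: place 2, 1 left
bin 5: place 6, 4 left
bin 5: place 1, 3 left
bin 5: place 3, 0 left
bin 6: place 7, 3 left
bin 6: place 1, 2 left
6 bins × 10 = 60; used 55; unused 5.

5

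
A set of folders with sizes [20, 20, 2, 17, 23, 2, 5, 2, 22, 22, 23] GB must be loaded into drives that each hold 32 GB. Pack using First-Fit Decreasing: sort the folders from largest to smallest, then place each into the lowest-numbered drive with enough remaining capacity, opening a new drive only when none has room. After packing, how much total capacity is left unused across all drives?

Sorted descending: 23, 23, 22, 22, 20, 20, 17, 5, 2, 2, 2.
Put 23 GB in drive 1; 9 GB remain.
Put 23 GB in drive 2; 9 GB remain.
Put 22 GB in drive 3; 10 GB remain.
Put 22 GB in drive 4; 10 GB remain.
Put 20 GB in drive 5; 12 GB remain.
Put 20 GB in drive 6; 12 GB remain.
Put 17 GB in drive 7; 15 GB remain.
Put 5 GB in drive 1; 4 GB remain.
Put 2 GB in drive 1; 2 GB remain.
Put 2 GB in drive 1; 0 GB remain.
Put 2 GB in drive 2; 7 GB remain.
7 drives × 32 GB = 224 GB; used 158 GB; unused 66 GB.

66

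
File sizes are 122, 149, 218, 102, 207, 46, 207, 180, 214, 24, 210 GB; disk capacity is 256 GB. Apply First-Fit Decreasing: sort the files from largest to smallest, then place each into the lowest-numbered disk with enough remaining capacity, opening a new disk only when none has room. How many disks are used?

Sorted descending: 218, 214, 210, 207, 207, 180, 149, 122, 102, 46, 24.
disk 1: place 218 GB, 38 GB left
disk 2: place 214 GB, 42 GB left
disk 3: place 210 GB, 46 GB left
disk 4: place 207 GB, 49 GB left
disk 5: place 207 GB, 49 GB left
disk 6: place 180 GB, 76 GB left
disk 7: place 149 GB, 107 GB left
disk 8: place 122 GB, 134 GB left
disk 7: place 102 GB, 5 GB left
disk 3: place 46 GB, 0 GB left
disk 1: place 24 GB, 14 GB left
Final disks: [218,24] [214] [210,46] [207] [207] [180] [149,102] [122].

8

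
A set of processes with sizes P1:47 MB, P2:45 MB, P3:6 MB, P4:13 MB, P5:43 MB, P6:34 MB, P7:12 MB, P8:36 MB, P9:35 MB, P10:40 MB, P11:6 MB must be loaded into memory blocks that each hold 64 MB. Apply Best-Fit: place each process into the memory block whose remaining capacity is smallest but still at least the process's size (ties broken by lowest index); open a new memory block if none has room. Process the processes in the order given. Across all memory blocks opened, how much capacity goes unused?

131

Put P1 (47 MB) in memory block 1; 17 MB remain.
Put P2 (45 MB) in memory block 2; 19 MB remain.
Put P3 (6 MB) in memory block 1; 11 MB remain.
Put P4 (13 MB) in memory block 2; 6 MB remain.
Put P5 (43 MB) in memory block 3; 21 MB remain.
Put P6 (34 MB) in memory block 4; 30 MB remain.
Put P7 (12 MB) in memory block 3; 9 MB remain.
Put P8 (36 MB) in memory block 5; 28 MB remain.
Put P9 (35 MB) in memory block 6; 29 MB remain.
Put P10 (40 MB) in memory block 7; 24 MB remain.
Put P11 (6 MB) in memory block 2; 0 MB remain.
7 memory blocks × 64 MB = 448 MB; used 317 MB; unused 131 MB.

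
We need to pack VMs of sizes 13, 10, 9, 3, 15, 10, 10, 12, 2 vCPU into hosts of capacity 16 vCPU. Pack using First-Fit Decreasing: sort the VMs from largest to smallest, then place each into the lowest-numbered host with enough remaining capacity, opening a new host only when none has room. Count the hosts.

Sorted descending: 15, 13, 12, 10, 10, 10, 9, 3, 2.
Put 15 vCPU in host 1; 1 vCPU remain.
Put 13 vCPU in host 2; 3 vCPU remain.
Put 12 vCPU in host 3; 4 vCPU remain.
Put 10 vCPU in host 4; 6 vCPU remain.
Put 10 vCPU in host 5; 6 vCPU remain.
Put 10 vCPU in host 6; 6 vCPU remain.
Put 9 vCPU in host 7; 7 vCPU remain.
Put 3 vCPU in host 2; 0 vCPU remain.
Put 2 vCPU in host 3; 2 vCPU remain.
Final hosts: [15] [13,3] [12,2] [10] [10] [10] [9].

7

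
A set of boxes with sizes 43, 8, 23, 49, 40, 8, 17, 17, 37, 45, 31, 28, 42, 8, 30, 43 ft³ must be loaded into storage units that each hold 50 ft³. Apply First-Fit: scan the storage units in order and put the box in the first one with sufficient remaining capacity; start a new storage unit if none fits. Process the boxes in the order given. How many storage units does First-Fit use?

Put 43 ft³ in storage unit 1; 7 ft³ remain.
Put 8 ft³ in storage unit 2; 42 ft³ remain.
Put 23 ft³ in storage unit 2; 19 ft³ remain.
Put 49 ft³ in storage unit 3; 1 ft³ remain.
Put 40 ft³ in storage unit 4; 10 ft³ remain.
Put 8 ft³ in storage unit 2; 11 ft³ remain.
Put 17 ft³ in storage unit 5; 33 ft³ remain.
Put 17 ft³ in storage unit 5; 16 ft³ remain.
Put 37 ft³ in storage unit 6; 13 ft³ remain.
Put 45 ft³ in storage unit 7; 5 ft³ remain.
Put 31 ft³ in storage unit 8; 19 ft³ remain.
Put 28 ft³ in storage unit 9; 22 ft³ remain.
Put 42 ft³ in storage unit 10; 8 ft³ remain.
Put 8 ft³ in storage unit 2; 3 ft³ remain.
Put 30 ft³ in storage unit 11; 20 ft³ remain.
Put 43 ft³ in storage unit 12; 7 ft³ remain.

12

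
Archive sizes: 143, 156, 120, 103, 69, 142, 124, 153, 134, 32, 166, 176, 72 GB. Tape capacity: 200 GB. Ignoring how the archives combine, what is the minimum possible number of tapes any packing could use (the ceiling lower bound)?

8 tapes

Total size = 143 + 156 + 120 + 103 + 69 + 142 + 124 + 153 + 134 + 32 + 166 + 176 + 72 = 1590 GB.
⌈1590 / 200⌉ = 8.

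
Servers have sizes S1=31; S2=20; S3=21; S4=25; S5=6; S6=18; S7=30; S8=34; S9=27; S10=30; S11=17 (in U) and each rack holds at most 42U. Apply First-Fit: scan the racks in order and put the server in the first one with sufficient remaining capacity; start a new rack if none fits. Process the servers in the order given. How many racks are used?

rack 1: place S1 (31U), 11U left
rack 2: place S2 (20U), 22U left
rack 2: place S3 (21U), 1U left
rack 3: place S4 (25U), 17U left
rack 1: place S5 (6U), 5U left
rack 4: place S6 (18U), 24U left
rack 5: place S7 (30U), 12U left
rack 6: place S8 (34U), 8U left
rack 7: place S9 (27U), 15U left
rack 8: place S10 (30U), 12U left
rack 3: place S11 (17U), 0U left

8 racks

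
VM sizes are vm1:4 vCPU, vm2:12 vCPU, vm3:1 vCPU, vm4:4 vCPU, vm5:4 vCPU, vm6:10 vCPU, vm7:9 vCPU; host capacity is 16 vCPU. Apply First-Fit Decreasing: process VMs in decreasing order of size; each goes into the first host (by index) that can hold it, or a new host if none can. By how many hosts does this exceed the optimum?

0

First-Fit Decreasing: [12,4] [10,4,1] [9,4] → 3 hosts.
Total size 44 vCPU; any packing needs at least ⌈44/16⌉ = 3 hosts.
So 3 is already optimal.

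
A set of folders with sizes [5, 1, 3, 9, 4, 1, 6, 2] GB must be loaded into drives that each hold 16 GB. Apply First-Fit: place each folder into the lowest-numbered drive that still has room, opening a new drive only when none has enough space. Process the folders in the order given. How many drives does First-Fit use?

5 GB → drive 1 (remaining 11 GB)
1 GB → drive 1 (remaining 10 GB)
3 GB → drive 1 (remaining 7 GB)
9 GB → drive 2 (remaining 7 GB)
4 GB → drive 1 (remaining 3 GB)
1 GB → drive 1 (remaining 2 GB)
6 GB → drive 2 (remaining 1 GB)
2 GB → drive 1 (remaining 0 GB)
Final drives: [5,1,3,4,1,2] [9,6].

2 drives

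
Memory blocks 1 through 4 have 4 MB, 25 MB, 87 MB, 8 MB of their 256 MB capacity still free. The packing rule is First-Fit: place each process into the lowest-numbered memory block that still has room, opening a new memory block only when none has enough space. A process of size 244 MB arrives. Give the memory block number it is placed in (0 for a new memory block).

0

No memory block has ≥ 244 MB free, so a new memory block is opened.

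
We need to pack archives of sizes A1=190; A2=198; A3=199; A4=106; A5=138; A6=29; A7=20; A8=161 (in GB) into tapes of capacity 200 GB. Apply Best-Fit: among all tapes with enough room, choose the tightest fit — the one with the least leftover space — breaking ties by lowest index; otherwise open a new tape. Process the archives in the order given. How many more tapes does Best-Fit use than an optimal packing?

0

Best-Fit: [190] [198] [199] [106] [138,29,20] [161] → 6 tapes.
Total size 1041 GB; any packing needs at least ⌈1041/200⌉ = 6 tapes.
So 6 is already optimal.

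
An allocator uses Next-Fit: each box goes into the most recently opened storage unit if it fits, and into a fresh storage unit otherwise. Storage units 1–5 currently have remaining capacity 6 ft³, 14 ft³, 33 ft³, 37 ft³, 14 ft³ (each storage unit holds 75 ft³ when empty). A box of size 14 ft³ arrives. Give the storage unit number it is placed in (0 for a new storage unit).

Next-Fit only looks at storage unit 5, which has 14 ft³ free.
14 ft³ fits there.

5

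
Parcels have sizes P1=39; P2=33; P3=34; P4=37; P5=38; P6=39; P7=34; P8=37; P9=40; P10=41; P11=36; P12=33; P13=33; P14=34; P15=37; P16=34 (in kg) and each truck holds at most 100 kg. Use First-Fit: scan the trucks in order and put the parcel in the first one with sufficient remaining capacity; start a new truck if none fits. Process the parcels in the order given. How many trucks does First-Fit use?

P1 (39 kg) → truck 1 (remaining 61 kg)
P2 (33 kg) → truck 1 (remaining 28 kg)
P3 (34 kg) → truck 2 (remaining 66 kg)
P4 (37 kg) → truck 2 (remaining 29 kg)
P5 (38 kg) → truck 3 (remaining 62 kg)
P6 (39 kg) → truck 3 (remaining 23 kg)
P7 (34 kg) → truck 4 (remaining 66 kg)
P8 (37 kg) → truck 4 (remaining 29 kg)
P9 (40 kg) → truck 5 (remaining 60 kg)
P10 (41 kg) → truck 5 (remaining 19 kg)
P11 (36 kg) → truck 6 (remaining 64 kg)
P12 (33 kg) → truck 6 (remaining 31 kg)
P13 (33 kg) → truck 7 (remaining 67 kg)
P14 (34 kg) → truck 7 (remaining 33 kg)
P15 (37 kg) → truck 8 (remaining 63 kg)
P16 (34 kg) → truck 8 (remaining 29 kg)
Final trucks: [39,33] [34,37] [38,39] [34,37] [40,41] [36,33] [33,34] [37,34].

8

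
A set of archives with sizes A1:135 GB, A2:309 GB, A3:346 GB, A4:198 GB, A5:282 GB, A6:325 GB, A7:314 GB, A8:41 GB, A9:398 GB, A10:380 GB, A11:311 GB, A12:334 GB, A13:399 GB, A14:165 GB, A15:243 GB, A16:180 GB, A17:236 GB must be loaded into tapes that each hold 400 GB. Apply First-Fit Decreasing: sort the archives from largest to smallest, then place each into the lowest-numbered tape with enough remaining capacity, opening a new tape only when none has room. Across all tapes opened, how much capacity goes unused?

1004

Sorted descending: 399, 398, 380, 346, 334, 325, 314, 311, 309, 282, 243, 236, 198, 180, 165, 135, 41.
tape 1: place 399 GB, 1 GB left
tape 2: place 398 GB, 2 GB left
tape 3: place 380 GB, 20 GB left
tape 4: place 346 GB, 54 GB left
tape 5: place 334 GB, 66 GB left
tape 6: place 325 GB, 75 GB left
tape 7: place 314 GB, 86 GB left
tape 8: place 311 GB, 89 GB left
tape 9: place 309 GB, 91 GB left
tape 10: place 282 GB, 118 GB left
tape 11: place 243 GB, 157 GB left
tape 12: place 236 GB, 164 GB left
tape 13: place 198 GB, 202 GB left
tape 13: place 180 GB, 22 GB left
tape 14: place 165 GB, 235 GB left
tape 11: place 135 GB, 22 GB left
tape 4: place 41 GB, 13 GB left
14 tapes × 400 GB = 5600 GB; used 4596 GB; unused 1004 GB.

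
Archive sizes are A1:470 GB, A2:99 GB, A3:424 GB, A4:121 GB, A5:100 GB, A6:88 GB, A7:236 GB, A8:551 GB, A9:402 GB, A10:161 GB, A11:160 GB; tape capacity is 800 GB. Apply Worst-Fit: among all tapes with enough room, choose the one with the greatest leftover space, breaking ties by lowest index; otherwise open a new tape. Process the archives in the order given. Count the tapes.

4 tapes

A1 (470 GB) → tape 1 (remaining 330 GB)
A2 (99 GB) → tape 1 (remaining 231 GB)
A3 (424 GB) → tape 2 (remaining 376 GB)
A4 (121 GB) → tape 2 (remaining 255 GB)
A5 (100 GB) → tape 2 (remaining 155 GB)
A6 (88 GB) → tape 1 (remaining 143 GB)
A7 (236 GB) → tape 3 (remaining 564 GB)
A8 (551 GB) → tape 3 (remaining 13 GB)
A9 (402 GB) → tape 4 (remaining 398 GB)
A10 (161 GB) → tape 4 (remaining 237 GB)
A11 (160 GB) → tape 4 (remaining 77 GB)
Final tapes: [470,99,88] [424,121,100] [236,551] [402,161,160].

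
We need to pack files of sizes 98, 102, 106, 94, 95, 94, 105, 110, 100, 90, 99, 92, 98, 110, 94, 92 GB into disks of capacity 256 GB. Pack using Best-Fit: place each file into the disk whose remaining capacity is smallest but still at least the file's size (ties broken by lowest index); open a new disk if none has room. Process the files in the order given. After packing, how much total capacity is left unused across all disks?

469

disk 1: place 98 GB, 158 GB left
disk 1: place 102 GB, 56 GB left
disk 2: place 106 GB, 150 GB left
disk 2: place 94 GB, 56 GB left
disk 3: place 95 GB, 161 GB left
disk 3: place 94 GB, 67 GB left
disk 4: place 105 GB, 151 GB left
disk 4: place 110 GB, 41 GB left
disk 5: place 100 GB, 156 GB left
disk 5: place 90 GB, 66 GB left
disk 6: place 99 GB, 157 GB left
disk 6: place 92 GB, 65 GB left
disk 7: place 98 GB, 158 GB left
disk 7: place 110 GB, 48 GB left
disk 8: place 94 GB, 162 GB left
disk 8: place 92 GB, 70 GB left
8 disks × 256 GB = 2048 GB; used 1579 GB; unused 469 GB.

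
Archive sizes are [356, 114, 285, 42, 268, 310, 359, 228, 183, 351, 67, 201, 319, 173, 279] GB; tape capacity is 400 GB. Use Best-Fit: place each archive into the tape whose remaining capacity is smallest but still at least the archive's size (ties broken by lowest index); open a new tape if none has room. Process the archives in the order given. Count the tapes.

11

356 GB → tape 1 (remaining 44 GB)
114 GB → tape 2 (remaining 286 GB)
285 GB → tape 2 (remaining 1 GB)
42 GB → tape 1 (remaining 2 GB)
268 GB → tape 3 (remaining 132 GB)
310 GB → tape 4 (remaining 90 GB)
359 GB → tape 5 (remaining 41 GB)
228 GB → tape 6 (remaining 172 GB)
183 GB → tape 7 (remaining 217 GB)
351 GB → tape 8 (remaining 49 GB)
67 GB → tape 4 (remaining 23 GB)
201 GB → tape 7 (remaining 16 GB)
319 GB → tape 9 (remaining 81 GB)
173 GB → tape 10 (remaining 227 GB)
279 GB → tape 11 (remaining 121 GB)
Final tapes: [356,42] [114,285] [268] [310,67] [359] [228] [183,201] [351] [319] [173] [279].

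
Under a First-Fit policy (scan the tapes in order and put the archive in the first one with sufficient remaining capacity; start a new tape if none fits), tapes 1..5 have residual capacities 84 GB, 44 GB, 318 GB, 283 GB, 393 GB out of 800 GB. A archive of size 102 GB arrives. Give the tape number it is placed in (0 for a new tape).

Tapes with room: tape 3 (318 GB), tape 4 (283 GB), tape 5 (393 GB).
The first with room is tape 3.

3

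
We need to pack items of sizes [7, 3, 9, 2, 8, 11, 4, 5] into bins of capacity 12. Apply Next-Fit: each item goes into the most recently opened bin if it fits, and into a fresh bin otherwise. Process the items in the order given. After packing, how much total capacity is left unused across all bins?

11

Put 7 in bin 1; 5 remain.
Put 3 in bin 1; 2 remain.
Put 9 in bin 2; 3 remain.
Put 2 in bin 2; 1 remain.
Put 8 in bin 3; 4 remain.
Put 11 in bin 4; 1 remain.
Put 4 in bin 5; 8 remain.
Put 5 in bin 5; 3 remain.
5 bins × 12 = 60; used 49; unused 11.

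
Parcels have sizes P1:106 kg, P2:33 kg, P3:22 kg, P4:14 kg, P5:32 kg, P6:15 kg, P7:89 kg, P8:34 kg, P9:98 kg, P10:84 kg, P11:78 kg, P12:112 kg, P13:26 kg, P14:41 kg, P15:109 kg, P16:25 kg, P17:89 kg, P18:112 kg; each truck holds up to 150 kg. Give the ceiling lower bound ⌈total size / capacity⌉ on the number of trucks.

8

Total size = 106 + 33 + 22 + 14 + 32 + 15 + 89 + 34 + 98 + 84 + 78 + 112 + 26 + 41 + 109 + 25 + 89 + 112 = 1119 kg.
⌈1119 / 150⌉ = 8.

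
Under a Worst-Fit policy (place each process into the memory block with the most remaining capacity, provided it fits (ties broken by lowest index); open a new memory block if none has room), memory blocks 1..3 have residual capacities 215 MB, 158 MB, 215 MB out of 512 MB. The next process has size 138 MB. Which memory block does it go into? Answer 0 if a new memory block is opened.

1

Memory blocks with room: memory block 1 (215 MB), memory block 2 (158 MB), memory block 3 (215 MB).
Most room is memory block 1 with 215 MB free.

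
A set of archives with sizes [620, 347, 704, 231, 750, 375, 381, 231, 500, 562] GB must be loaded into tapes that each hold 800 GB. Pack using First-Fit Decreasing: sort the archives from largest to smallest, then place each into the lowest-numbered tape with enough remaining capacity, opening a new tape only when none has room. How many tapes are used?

Sorted descending: 750, 704, 620, 562, 500, 381, 375, 347, 231, 231.
tape 1: place 750 GB, 50 GB left
tape 2: place 704 GB, 96 GB left
tape 3: place 620 GB, 180 GB left
tape 4: place 562 GB, 238 GB left
tape 5: place 500 GB, 300 GB left
tape 6: place 381 GB, 419 GB left
tape 6: place 375 GB, 44 GB left
tape 7: place 347 GB, 453 GB left
tape 4: place 231 GB, 7 GB left
tape 5: place 231 GB, 69 GB left
Final tapes: [750] [704] [620] [562,231] [500,231] [381,375] [347].

7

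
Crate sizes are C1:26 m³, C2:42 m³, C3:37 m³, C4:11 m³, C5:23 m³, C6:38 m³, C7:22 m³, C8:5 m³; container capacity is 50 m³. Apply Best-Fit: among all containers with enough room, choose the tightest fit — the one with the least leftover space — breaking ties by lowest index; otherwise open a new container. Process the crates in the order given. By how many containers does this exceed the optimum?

0

Best-Fit: [26,23] [42,5] [37,11] [38] [22] → 5 containers.
Total size 204 m³; any packing needs at least ⌈204/50⌉ = 5 containers.
So 5 is already optimal.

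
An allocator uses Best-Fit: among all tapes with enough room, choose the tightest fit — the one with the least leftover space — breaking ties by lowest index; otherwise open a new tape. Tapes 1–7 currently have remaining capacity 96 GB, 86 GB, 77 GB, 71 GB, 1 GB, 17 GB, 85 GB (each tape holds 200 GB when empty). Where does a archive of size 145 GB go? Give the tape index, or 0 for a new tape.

0

No tape has ≥ 145 GB free, so a new tape is opened.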